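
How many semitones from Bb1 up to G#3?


Solution.
Absolute semitone position = octave×12 + chromatic position
Bb1: 1×12 + 10 = 22
G#3: 3×12 + 8 = 44
Difference = 44 - 22 = 22
= 22 semitones


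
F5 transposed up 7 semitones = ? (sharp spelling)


Step by step:
F5: chromatic position 5 in octave 5 → absolute = 5×12 + 5 = 65
Transpose up 7: 65 + 7 = 72
72 = 6×12 + 0 → C in octave 6
Result = C6


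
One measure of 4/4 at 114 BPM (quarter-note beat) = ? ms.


Quarter-note beat duration = 60000 / 114 ms
Beats per measure (4/4) = 4
One measure = 4 × 60000 / 114 = 240000 / 114 ms
= 2105.3 ms


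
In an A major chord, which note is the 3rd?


Solution.
Major triad = root + major 3rd (4 semitones) + perfect 5th (7 semitones)
A triad on A stacks thirds, so the chord tones use letter names A-C-E
Root: A
Major 3rd above A: C#
Perfect 5th above A: E
The 3rd = C#


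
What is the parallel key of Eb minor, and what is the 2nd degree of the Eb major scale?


Working:
Parallel keys share the same tonic but differ in mode
Eb minor → parallel is Eb major
Eb major scale: Eb F G Ab Bb C D
= Eb major; 2nd degree = F


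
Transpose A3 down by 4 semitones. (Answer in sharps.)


A3: chromatic position 9 in octave 3 → absolute = 3×12 + 9 = 45
Transpose down 4: 45 - 4 = 41
41 = 3×12 + 5 → F in octave 3
Result = F3


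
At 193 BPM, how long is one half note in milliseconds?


One quarter-note beat = 60000 / BPM = 60000 / 193 ms
Half note = 2 × quarter note
Duration = 2 × 60000 / 193 = 120000 / 193
= 621.8 ms


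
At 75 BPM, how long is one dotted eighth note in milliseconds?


One quarter-note beat = 60000 / BPM = 60000 / 75 ms
Dotted eighth note = 3/4 × quarter note
Duration = 3/4 × 60000 / 75 = 45000 / 75
= 600.0 ms


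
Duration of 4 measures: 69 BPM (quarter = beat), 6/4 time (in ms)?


Step by step:
Quarter-note beat duration = 60000 / 69 ms
Beats per measure (6/4) = 6
One measure = 6 × 60000 / 69 = 360000 / 69 ms
4 measures = 4 × 360000 / 69 = 1440000 / 69
= 20869.6 ms


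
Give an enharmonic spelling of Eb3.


Enharmonic notes sound the same pitch but are spelled with different letter names
Eb and D# name the same pitch class
= D#3


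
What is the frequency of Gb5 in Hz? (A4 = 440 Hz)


Step by step:
f = 440 × 2^(n/12) where n = semitones from A4
Gb5: 9 semitones from A4
f = 440 × 2^(9/12)
f = 739.99 Hz


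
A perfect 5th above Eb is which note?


Solution.
A 5th spans 5 letter names, so from E we land on B
A perfect 5th = 7 semitones above Eb
Spell B at that pitch: Bb
= Bb


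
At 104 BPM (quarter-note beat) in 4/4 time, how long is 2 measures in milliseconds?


Working:
Quarter-note beat duration = 60000 / 104 ms
Beats per measure (4/4) = 4
One measure = 4 × 60000 / 104 = 240000 / 104 ms
2 measures = 2 × 240000 / 104 = 480000 / 104
= 4615.4 ms


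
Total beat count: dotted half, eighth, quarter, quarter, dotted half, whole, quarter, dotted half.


Beat values:
  dotted half = 3 beats
  eighth = 0.5 beats
  quarter = 1 beat
  quarter = 1 beat
  dotted half = 3 beats
  whole = 4 beats
  quarter = 1 beat
  dotted half = 3 beats
Sum = 3 + 0.5 + 1 + 1 + 3 + 4 + 1 + 3
= 16.5 beats


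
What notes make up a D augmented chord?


Solution.
Augmented triad = root + major 3rd (4 semitones) + augmented 5th (8 semitones)
A triad on D stacks thirds, so the chord tones use letter names D-F-A
Root: D
Major 3rd above D: F#
Augmented 5th above D: A#
Chord = D F# A#


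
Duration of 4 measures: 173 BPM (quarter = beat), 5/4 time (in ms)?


Quarter-note beat duration = 60000 / 173 ms
Beats per measure (5/4) = 5
One measure = 5 × 60000 / 173 = 300000 / 173 ms
4 measures = 4 × 300000 / 173 = 1200000 / 173
= 6936.4 ms


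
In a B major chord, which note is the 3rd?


Major triad = root + major 3rd (4 semitones) + perfect 5th (7 semitones)
A triad on B stacks thirds, so the chord tones use letter names B-D-F
Root: B
Major 3rd above B: D#
Perfect 5th above B: F#
The 3rd = D#


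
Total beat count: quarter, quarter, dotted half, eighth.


Beat values:
  quarter = 1 beat
  quarter = 1 beat
  dotted half = 3 beats
  eighth = 0.5 beats
Sum = 1 + 1 + 3 + 0.5
= 5.5 beats


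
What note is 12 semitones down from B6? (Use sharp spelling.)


Let's work it out.
B6: chromatic position 11 in octave 6 → absolute = 6×12 + 11 = 83
Transpose down 12: 83 - 12 = 71
71 = 5×12 + 11 → B in octave 5
Result = B5


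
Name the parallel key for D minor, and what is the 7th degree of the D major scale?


Reasoning:
Parallel keys share the same tonic but differ in mode
D minor → parallel is D major
D major scale: D E F# G A B C#
= D major; 7th degree = C#


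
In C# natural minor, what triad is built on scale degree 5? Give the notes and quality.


Solution.
C# natural minor scale: C# D# E F# G# A B
Diatonic triad on degree 5 stacks scale notes 5, 7, 2: G# B D#
G#→B = 3 semitones; G#→D# = 7 semitones → minor triad
= G# B D# (minor)


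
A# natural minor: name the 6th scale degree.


Let's work it out.
Natural minor scale pattern: W-H-W-W-H-W-W (2-1-2-2-1-2-2 semitones)
Starting from A#:
  A# + 2 semitones → B#
  B# + 1 semitone → C#
  C# + 2 semitones → D#
  D# + 2 semitones → E#
  E# + 1 semitone → F#
  F# + 2 semitones → G#
  G# + 2 semitones → A#
Scale: A# B# C# D# E# F# G#
Degree 6 = F#


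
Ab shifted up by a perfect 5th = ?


Reasoning:
perfect 5th: 5 letter names, 7 semitones
Letter: A + 4 → E
Pitch: Ab + 7 semitones, spelled as an E → Eb
= Eb


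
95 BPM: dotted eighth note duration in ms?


Step by step:
One quarter-note beat = 60000 / BPM = 60000 / 95 ms
Dotted eighth note = 3/4 × quarter note
Duration = 3/4 × 60000 / 95 = 45000 / 95
= 473.7 ms


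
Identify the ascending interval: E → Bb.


Working:
Letter names: E → B spans 5 letter names → a 5th
Semitones: E → Bb = 6 half-steps
A 5th of 6 semitones is a diminished 5th
= diminished 5th


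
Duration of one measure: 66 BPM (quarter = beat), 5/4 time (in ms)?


Let's work it out.
Quarter-note beat duration = 60000 / 66 ms
Beats per measure (5/4) = 5
One measure = 5 × 60000 / 66 = 300000 / 66 ms
= 4545.5 ms


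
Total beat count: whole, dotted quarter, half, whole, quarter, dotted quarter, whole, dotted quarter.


Beat values:
  whole = 4 beats
  dotted quarter = 1.5 beats
  half = 2 beats
  whole = 4 beats
  quarter = 1 beat
  dotted quarter = 1.5 beats
  whole = 4 beats
  dotted quarter = 1.5 beats
Sum = 4 + 1.5 + 2 + 4 + 1 + 1.5 + 4 + 1.5
= 19.5 beats


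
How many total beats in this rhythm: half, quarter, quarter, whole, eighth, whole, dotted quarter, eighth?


Beat values:
  half = 2 beats
  quarter = 1 beat
  quarter = 1 beat
  whole = 4 beats
  eighth = 0.5 beats
  whole = 4 beats
  dotted quarter = 1.5 beats
  eighth = 0.5 beats
Sum = 2 + 1 + 1 + 4 + 0.5 + 4 + 1.5 + 0.5
= 14.5 beats


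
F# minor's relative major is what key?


Solution.
The relative major shares the key signature and is a minor 3rd above the minor tonic
A minor 3rd above F# is A
→ relative major of F# minor is A major
= A major


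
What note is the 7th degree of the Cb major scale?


Solution.
Major scale pattern: W-W-H-W-W-W-H (2-2-1-2-2-2-1 semitones)
Starting from Cb:
  Cb + 2 semitones → Db
  Db + 2 semitones → Eb
  Eb + 1 semitone → Fb
  Fb + 2 semitones → Gb
  Gb + 2 semitones → Ab
  Ab + 2 semitones → Bb
  Bb + 1 semitone → Cb
Scale: Cb Db Eb Fb Gb Ab Bb
Degree 7 = Bb


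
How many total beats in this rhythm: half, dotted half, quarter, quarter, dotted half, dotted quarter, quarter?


Let's work it out.
Beat values:
  half = 2 beats
  dotted half = 3 beats
  quarter = 1 beat
  quarter = 1 beat
  dotted half = 3 beats
  dotted quarter = 1.5 beats
  quarter = 1 beat
Sum = 2 + 3 + 1 + 1 + 3 + 1.5 + 1
= 12.5 beats


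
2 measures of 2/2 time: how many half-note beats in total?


Let's work it out.
Time signature 2/2: the bottom number 2 means the half note gets one count
The top number 2 means 2 half-note beats per measure
Total = 2 × 2 measures
= 4 half-note beats


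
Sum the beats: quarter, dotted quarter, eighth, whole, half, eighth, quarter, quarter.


Working:
Beat values:
  quarter = 1 beat
  dotted quarter = 1.5 beats
  eighth = 0.5 beats
  whole = 4 beats
  half = 2 beats
  eighth = 0.5 beats
  quarter = 1 beat
  quarter = 1 beat
Sum = 1 + 1.5 + 0.5 + 4 + 2 + 0.5 + 1 + 1
= 11.5 beats


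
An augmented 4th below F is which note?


Step by step:
A 4th spans 4 letter names, so from F we land on C
An augmented 4th = 6 semitones below F
Spell C at that pitch: Cb
= Cb


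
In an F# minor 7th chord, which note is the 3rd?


Let's work it out.
Minor 7th chord = root + minor 3rd + perfect 5th + minor 7th
Seventh chords stack in thirds, so the letter names are F-A-C-E
Root: F#
Minor 3rd above F#: A
Perfect 5th above F#: C#
Minor 7th above F#: E
The 3rd = A


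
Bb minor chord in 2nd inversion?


Working:
Root position: Bb Db F
2nd inversion: move root and 3rd up an octave
Bass note: F
Notes (bottom to top) = F Bb Db


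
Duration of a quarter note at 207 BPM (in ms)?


Working:
One quarter-note beat = 60000 / BPM = 60000 / 207 ms
Duration = 60000 / 207
= 289.9 ms


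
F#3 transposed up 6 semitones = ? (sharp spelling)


Step by step:
F#3: chromatic position 6 in octave 3 → absolute = 3×12 + 6 = 42
Transpose up 6: 42 + 6 = 48
48 = 4×12 + 0 → C in octave 4
Result = C4


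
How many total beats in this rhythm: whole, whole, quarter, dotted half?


Solution.
Beat values:
  whole = 4 beats
  whole = 4 beats
  quarter = 1 beat
  dotted half = 3 beats
Sum = 4 + 4 + 1 + 3
= 12 beats


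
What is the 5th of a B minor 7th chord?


Working:
Minor 7th chord = root + minor 3rd + perfect 5th + minor 7th
Seventh chords stack in thirds, so the letter names are B-D-F-A
Root: B
Minor 3rd above B: D
Perfect 5th above B: F#
Minor 7th above B: A
The 5th = F#


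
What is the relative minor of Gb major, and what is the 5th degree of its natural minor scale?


Solution.
The relative minor shares the major's key signature and starts on its 6th degree
6th degree = a major 6th above the tonic; a major 6th above Gb is Eb
→ relative minor of Gb major is Eb minor
Eb natural minor scale: Eb F Gb Ab Bb Cb Db
= Eb minor; 5th degree = Bb


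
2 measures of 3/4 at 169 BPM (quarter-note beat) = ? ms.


Quarter-note beat duration = 60000 / 169 ms
Beats per measure (3/4) = 3
One measure = 3 × 60000 / 169 = 180000 / 169 ms
2 measures = 2 × 180000 / 169 = 360000 / 169
= 2130.2 ms


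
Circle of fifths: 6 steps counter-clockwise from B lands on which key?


Let's work it out.
Each counter-clockwise step moves down a perfect 5th (= up a perfect 4th)
From B: B → E → A → D → G → C → F
= F


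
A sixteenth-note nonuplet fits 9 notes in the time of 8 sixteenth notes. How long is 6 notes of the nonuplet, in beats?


Nonuplet: 9 notes occupy the space of 8 sixteenth notes
Space = 8 × 1/4 = 2 beats
Each nonuplet note = 2 / 9 = 2/9 beats
6 notes = 6 × 2/9 = 4/3
= 4/3 beats


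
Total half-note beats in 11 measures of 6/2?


Working:
Time signature 6/2: the bottom number 2 means the half note gets one count
The top number 6 means 6 half-note beats per measure
Total = 6 × 11 measures
= 66 half-note beats


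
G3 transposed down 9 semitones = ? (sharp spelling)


Let's work it out.
G3: chromatic position 7 in octave 3 → absolute = 3×12 + 7 = 43
Transpose down 9: 43 - 9 = 34
34 = 2×12 + 10 → A# in octave 2
Result = A#2


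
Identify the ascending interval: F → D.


Letter names: F → D spans 6 letter names → a 6th
Semitones: F → D = 9 half-steps
A 6th of 9 semitones is a major 6th
= major 6th


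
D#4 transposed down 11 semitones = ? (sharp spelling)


Working:
D#4: chromatic position 3 in octave 4 → absolute = 4×12 + 3 = 51
Transpose down 11: 51 - 11 = 40
40 = 3×12 + 4 → E in octave 3
Result = E3


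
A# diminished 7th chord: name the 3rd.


Diminished 7th chord = root + minor 3rd + diminished 5th + diminished 7th
Seventh chords stack in thirds, so the letter names are A-C-E-G
Root: A#
Minor 3rd above A#: C#
Diminished 5th above A#: E
Diminished 7th above A#: G
The 3rd = C#


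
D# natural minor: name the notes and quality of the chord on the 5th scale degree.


D# natural minor scale: D# E# F# G# A# B C#
Diatonic triad on degree 5 stacks scale notes 5, 7, 2: A# C# E#
A#→C# = 3 semitones; A#→E# = 7 semitones → minor triad
= A# C# E# (minor)


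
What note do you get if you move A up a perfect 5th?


Solution.
perfect 5th: 5 letter names, 7 semitones
Letter: A + 4 → E
Pitch: A + 7 semitones, spelled as an E → E
= E


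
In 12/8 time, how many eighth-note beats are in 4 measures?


Reasoning:
Time signature 12/8: the bottom number 8 means the eighth note gets one count
The top number 12 means 12 eighth-note beats per measure
Total = 12 × 4 measures
= 48 eighth-note beats


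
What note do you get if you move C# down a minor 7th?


Reasoning:
minor 7th: 7 letter names, 10 semitones
Letter: C - 6 → D
Pitch: C# - 10 semitones, spelled as a D → D#
= D#


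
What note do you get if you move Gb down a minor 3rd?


Step by step:
minor 3rd: 3 letter names, 3 semitones
Letter: G - 2 → E
Pitch: Gb - 3 semitones, spelled as an E → Eb
= Eb


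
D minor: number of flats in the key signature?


Working:
Flat minor keys: A(0), D(1), G(2), C(3), F(4), Bb(5), Eb(6), Ab(7)
D minor has 1 flat
Order of flats: Bb Eb Ab Db Gb Cb Fb → first 1: Bb
= 1 flat


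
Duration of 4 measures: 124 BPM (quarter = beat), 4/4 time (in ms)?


Quarter-note beat duration = 60000 / 124 ms
Beats per measure (4/4) = 4
One measure = 4 × 60000 / 124 = 240000 / 124 ms
4 measures = 4 × 240000 / 124 = 960000 / 124
= 7741.9 ms


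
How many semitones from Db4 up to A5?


Reasoning:
Absolute semitone position = octave×12 + chromatic position
Db4: 4×12 + 1 = 49
A5: 5×12 + 9 = 69
Difference = 69 - 49 = 20
= 20 semitones


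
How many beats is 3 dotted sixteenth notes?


Working:
Base sixteenth note = 1/4 beats
Dot 1 adds half the previous value: +1/8
One dotted sixteenth = 1/4 + 1/8 = 3/8
3 of them = 3 × 3/8 = 9/8
= 9/8 beats


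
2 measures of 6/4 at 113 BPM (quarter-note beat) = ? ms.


Solution.
Quarter-note beat duration = 60000 / 113 ms
Beats per measure (6/4) = 6
One measure = 6 × 60000 / 113 = 360000 / 113 ms
2 measures = 2 × 360000 / 113 = 720000 / 113
= 6371.7 ms


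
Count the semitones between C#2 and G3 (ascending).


Absolute semitone position = octave×12 + chromatic position
C#2: 2×12 + 1 = 25
G3: 3×12 + 7 = 43
Difference = 43 - 25 = 18
= 18 semitones


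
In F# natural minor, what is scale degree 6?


Step by step:
Natural minor scale pattern: W-H-W-W-H-W-W (2-1-2-2-1-2-2 semitones)
Starting from F#:
  F# + 2 semitones → G#
  G# + 1 semitone → A
  A + 2 semitones → B
  B + 2 semitones → C#
  C# + 1 semitone → D
  D + 2 semitones → E
  E + 2 semitones → F#
Scale: F# G# A B C# D E
Degree 6 = D


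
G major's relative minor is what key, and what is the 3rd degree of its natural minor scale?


Working:
The relative minor shares the major's key signature and starts on its 6th degree
6th degree = a major 6th above the tonic; a major 6th above G is E
→ relative minor of G major is E minor
E natural minor scale: E F# G A B C D
= E minor; 3rd degree = G


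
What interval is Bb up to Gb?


Reasoning:
Letter names: B → G spans 6 letter names → a 6th
Semitones: Bb → Gb = 8 half-steps
A 6th of 8 semitones is a minor 6th
= minor 6th


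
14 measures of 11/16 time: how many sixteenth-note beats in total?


Reasoning:
Time signature 11/16: the bottom number 16 means the sixteenth note gets one count
The top number 11 means 11 sixteenth-note beats per measure
Total = 11 × 14 measures
= 154 sixteenth-note beats


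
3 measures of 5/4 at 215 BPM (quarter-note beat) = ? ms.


Quarter-note beat duration = 60000 / 215 ms
Beats per measure (5/4) = 5
One measure = 5 × 60000 / 215 = 300000 / 215 ms
3 measures = 3 × 300000 / 215 = 900000 / 215
= 4186.0 ms


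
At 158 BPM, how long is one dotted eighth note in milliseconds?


Working:
One quarter-note beat = 60000 / BPM = 60000 / 158 ms
Dotted eighth note = 3/4 × quarter note
Duration = 3/4 × 60000 / 158 = 45000 / 158
= 284.8 ms


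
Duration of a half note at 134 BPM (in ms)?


One quarter-note beat = 60000 / BPM = 60000 / 134 ms
Half note = 2 × quarter note
Duration = 2 × 60000 / 134 = 120000 / 134
= 895.5 ms


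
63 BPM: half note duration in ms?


One quarter-note beat = 60000 / BPM = 60000 / 63 ms
Half note = 2 × quarter note
Duration = 2 × 60000 / 63 = 120000 / 63
= 1904.8 ms


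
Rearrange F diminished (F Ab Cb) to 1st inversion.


Root position: F Ab Cb
1st inversion: move root up an octave
Bass note: Ab
Notes (bottom to top) = Ab Cb F


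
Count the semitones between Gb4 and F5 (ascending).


Solution.
Absolute semitone position = octave×12 + chromatic position
Gb4: 4×12 + 6 = 54
F5: 5×12 + 5 = 65
Difference = 65 - 54 = 11
= 11 semitones


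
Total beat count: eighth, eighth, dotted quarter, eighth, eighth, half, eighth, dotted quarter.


Step by step:
Beat values:
  eighth = 0.5 beats
  eighth = 0.5 beats
  dotted quarter = 1.5 beats
  eighth = 0.5 beats
  eighth = 0.5 beats
  half = 2 beats
  eighth = 0.5 beats
  dotted quarter = 1.5 beats
Sum = 0.5 + 0.5 + 1.5 + 0.5 + 0.5 + 2 + 0.5 + 1.5
= 7.5 beats


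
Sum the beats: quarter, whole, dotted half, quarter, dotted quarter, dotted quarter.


Beat values:
  quarter = 1 beat
  whole = 4 beats
  dotted half = 3 beats
  quarter = 1 beat
  dotted quarter = 1.5 beats
  dotted quarter = 1.5 beats
Sum = 1 + 4 + 3 + 1 + 1.5 + 1.5
= 12 beats


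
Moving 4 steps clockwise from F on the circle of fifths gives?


Each clockwise step on the circle of fifths moves up a perfect 5th
From F: F → C → G → D → A
= A


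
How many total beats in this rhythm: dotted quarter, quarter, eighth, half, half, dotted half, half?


Beat values:
  dotted quarter = 1.5 beats
  quarter = 1 beat
  eighth = 0.5 beats
  half = 2 beats
  half = 2 beats
  dotted half = 3 beats
  half = 2 beats
Sum = 1.5 + 1 + 0.5 + 2 + 2 + 3 + 2
= 12 beats


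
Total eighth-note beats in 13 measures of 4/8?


Solution.
Time signature 4/8: the bottom number 8 means the eighth note gets one count
The top number 4 means 4 eighth-note beats per measure
Total = 4 × 13 measures
= 52 eighth-note beats


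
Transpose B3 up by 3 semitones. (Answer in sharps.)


Working:
B3: chromatic position 11 in octave 3 → absolute = 3×12 + 11 = 47
Transpose up 3: 47 + 3 = 50
50 = 4×12 + 2 → D in octave 4
Result = D4


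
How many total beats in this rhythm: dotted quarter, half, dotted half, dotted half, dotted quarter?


Let's work it out.
Beat values:
  dotted quarter = 1.5 beats
  half = 2 beats
  dotted half = 3 beats
  dotted half = 3 beats
  dotted quarter = 1.5 beats
Sum = 1.5 + 2 + 3 + 3 + 1.5
= 11 beats


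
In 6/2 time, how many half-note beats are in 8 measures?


Time signature 6/2: the bottom number 2 means the half note gets one count
The top number 6 means 6 half-note beats per measure
Total = 6 × 8 measures
= 48 half-note beats


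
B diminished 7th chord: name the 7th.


Step by step:
Diminished 7th chord = root + minor 3rd + diminished 5th + diminished 7th
Seventh chords stack in thirds, so the letter names are B-D-F-A
Root: B
Minor 3rd above B: D
Diminished 5th above B: F
Diminished 7th above B: Ab
The 7th = Ab


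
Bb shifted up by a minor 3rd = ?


minor 3rd: 3 letter names, 3 semitones
Letter: B + 2 → D
Pitch: Bb + 3 semitones, spelled as a D → Db
= Db


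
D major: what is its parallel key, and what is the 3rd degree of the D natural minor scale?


Step by step:
Parallel keys share the same tonic but differ in mode
D major → parallel is D minor
D natural minor scale: D E F G A Bb C
= D minor; 3rd degree = F


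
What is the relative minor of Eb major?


Solution.
The relative minor shares the major's key signature and starts on its 6th degree
6th degree = a major 6th above the tonic; a major 6th above Eb is C
→ relative minor of Eb major is C minor
= C minor


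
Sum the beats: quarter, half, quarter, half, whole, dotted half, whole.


Beat values:
  quarter = 1 beat
  half = 2 beats
  quarter = 1 beat
  half = 2 beats
  whole = 4 beats
  dotted half = 3 beats
  whole = 4 beats
Sum = 1 + 2 + 1 + 2 + 4 + 3 + 4
= 17 beats


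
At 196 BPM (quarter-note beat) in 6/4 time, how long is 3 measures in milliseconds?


Reasoning:
Quarter-note beat duration = 60000 / 196 ms
Beats per measure (6/4) = 6
One measure = 6 × 60000 / 196 = 360000 / 196 ms
3 measures = 3 × 360000 / 196 = 1080000 / 196
= 5510.2 ms


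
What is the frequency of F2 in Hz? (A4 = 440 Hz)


Let's work it out.
f = 440 × 2^(n/12) where n = semitones from A4
F2: -28 semitones from A4
f = 440 × 2^(-28/12)
f = 87.31 Hz


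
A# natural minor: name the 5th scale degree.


Step by step:
Natural minor scale pattern: W-H-W-W-H-W-W (2-1-2-2-1-2-2 semitones)
Starting from A#:
  A# + 2 semitones → B#
  B# + 1 semitone → C#
  C# + 2 semitones → D#
  D# + 2 semitones → E#
  E# + 1 semitone → F#
  F# + 2 semitones → G#
  G# + 2 semitones → A#
Scale: A# B# C# D# E# F# G#
Degree 5 = E#


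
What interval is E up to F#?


Letter names: E → F spans 2 letter names → a 2nd
Semitones: E → F# = 2 half-steps
A 2nd of 2 semitones is a major 2nd
= major 2nd


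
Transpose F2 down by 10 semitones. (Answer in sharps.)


Step by step:
F2: chromatic position 5 in octave 2 → absolute = 2×12 + 5 = 29
Transpose down 10: 29 - 10 = 19
19 = 1×12 + 7 → G in octave 1
Result = G1


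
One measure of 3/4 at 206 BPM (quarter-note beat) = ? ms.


Solution.
Quarter-note beat duration = 60000 / 206 ms
Beats per measure (3/4) = 3
One measure = 3 × 60000 / 206 = 180000 / 206 ms
= 873.8 ms


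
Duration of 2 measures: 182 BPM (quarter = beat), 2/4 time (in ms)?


Solution.
Quarter-note beat duration = 60000 / 182 ms
Beats per measure (2/4) = 2
One measure = 2 × 60000 / 182 = 120000 / 182 ms
2 measures = 2 × 120000 / 182 = 240000 / 182
= 1318.7 ms


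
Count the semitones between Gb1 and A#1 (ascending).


Solution.
Absolute semitone position = octave×12 + chromatic position
Gb1: 1×12 + 6 = 18
A#1: 1×12 + 10 = 22
Difference = 22 - 18 = 4
= 4 semitones


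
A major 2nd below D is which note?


Working:
A 2nd spans 2 letter names, so from D we land on C
A major 2nd = 2 semitones below D
Spell C at that pitch: C
= C


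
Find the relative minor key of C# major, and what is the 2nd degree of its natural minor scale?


Solution.
The relative minor shares the major's key signature and starts on its 6th degree
6th degree = a major 6th above the tonic; a major 6th above C# is A#
→ relative minor of C# major is A# minor
A# natural minor scale: A# B# C# D# E# F# G#
= A# minor; 2nd degree = B#


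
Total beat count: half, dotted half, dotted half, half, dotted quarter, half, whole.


Step by step:
Beat values:
  half = 2 beats
  dotted half = 3 beats
  dotted half = 3 beats
  half = 2 beats
  dotted quarter = 1.5 beats
  half = 2 beats
  whole = 4 beats
Sum = 2 + 3 + 3 + 2 + 1.5 + 2 + 4
= 17.5 beats


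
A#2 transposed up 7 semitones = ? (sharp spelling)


Step by step:
A#2: chromatic position 10 in octave 2 → absolute = 2×12 + 10 = 34
Transpose up 7: 34 + 7 = 41
41 = 3×12 + 5 → F in octave 3
Result = F3


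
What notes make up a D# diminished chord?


Reasoning:
Diminished triad = root + minor 3rd (3 semitones) + diminished 5th (6 semitones)
A triad on D# stacks thirds, so the chord tones use letter names D-F-A
Root: D#
Minor 3rd above D#: F#
Diminished 5th above D#: A
Chord = D# F# A


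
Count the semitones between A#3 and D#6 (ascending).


Working:
Absolute semitone position = octave×12 + chromatic position
A#3: 3×12 + 10 = 46
D#6: 6×12 + 3 = 75
Difference = 75 - 46 = 29
= 29 semitones


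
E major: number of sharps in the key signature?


Sharp major keys follow the circle of fifths: C(0), G(1), D(2), A(3), E(4), B(5), F#(6), C#(7)
E major has 4 sharps
Order of sharps: F# C# G# D# A# E# B# → first 4: F#, C#, G#, D#
= 4 sharps


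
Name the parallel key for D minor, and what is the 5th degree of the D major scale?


Reasoning:
Parallel keys share the same tonic but differ in mode
D minor → parallel is D major
D major scale: D E F# G A B C#
= D major; 5th degree = A


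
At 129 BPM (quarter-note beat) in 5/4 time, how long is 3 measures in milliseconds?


Quarter-note beat duration = 60000 / 129 ms
Beats per measure (5/4) = 5
One measure = 5 × 60000 / 129 = 300000 / 129 ms
3 measures = 3 × 300000 / 129 = 900000 / 129
= 6976.7 ms


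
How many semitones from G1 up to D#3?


Reasoning:
Absolute semitone position = octave×12 + chromatic position
G1: 1×12 + 7 = 19
D#3: 3×12 + 3 = 39
Difference = 39 - 19 = 20
= 20 semitones


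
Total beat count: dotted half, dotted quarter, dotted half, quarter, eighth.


Reasoning:
Beat values:
  dotted half = 3 beats
  dotted quarter = 1.5 beats
  dotted half = 3 beats
  quarter = 1 beat
  eighth = 0.5 beats
Sum = 3 + 1.5 + 3 + 1 + 0.5
= 9 beats


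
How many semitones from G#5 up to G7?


Reasoning:
Absolute semitone position = octave×12 + chromatic position
G#5: 5×12 + 8 = 68
G7: 7×12 + 7 = 91
Difference = 91 - 68 = 23
= 23 semitones


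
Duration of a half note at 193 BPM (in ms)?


Step by step:
One quarter-note beat = 60000 / BPM = 60000 / 193 ms
Half note = 2 × quarter note
Duration = 2 × 60000 / 193 = 120000 / 193
= 621.8 ms


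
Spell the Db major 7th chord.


Solution.
Major 7th chord = root + major 3rd + perfect 5th + major 7th
Seventh chords stack in thirds, so the letter names are D-F-A-C
Root: Db
Major 3rd above Db: F
Perfect 5th above Db: Ab
Major 7th above Db: C
Chord = Db F Ab C


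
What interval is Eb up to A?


Working:
Letter names: E → A spans 4 letter names → a 4th
Semitones: Eb → A = 6 half-steps
A 4th of 6 semitones is an augmented 4th
= augmented 4th


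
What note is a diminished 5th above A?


Step by step:
A 5th spans 5 letter names, so from A we land on E
A diminished 5th = 6 semitones above A
Spell E at that pitch: Eb
= Eb


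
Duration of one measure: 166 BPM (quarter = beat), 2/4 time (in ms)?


Quarter-note beat duration = 60000 / 166 ms
Beats per measure (2/4) = 2
One measure = 2 × 60000 / 166 = 120000 / 166 ms
= 722.9 ms


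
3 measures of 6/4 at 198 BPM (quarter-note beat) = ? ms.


Reasoning:
Quarter-note beat duration = 60000 / 198 ms
Beats per measure (6/4) = 6
One measure = 6 × 60000 / 198 = 360000 / 198 ms
3 measures = 3 × 360000 / 198 = 1080000 / 198
= 5454.5 ms


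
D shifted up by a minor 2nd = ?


Let's work it out.
minor 2nd: 2 letter names, 1 semitones
Letter: D + 1 → E
Pitch: D + 1 semitones, spelled as an E → Eb
= Eb


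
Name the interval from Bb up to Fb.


Working:
Letter names: B → F spans 5 letter names → a 5th
Semitones: Bb → Fb = 6 half-steps
A 5th of 6 semitones is a diminished 5th
= diminished 5th


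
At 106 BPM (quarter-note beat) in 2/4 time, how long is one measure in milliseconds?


Let's work it out.
Quarter-note beat duration = 60000 / 106 ms
Beats per measure (2/4) = 2
One measure = 2 × 60000 / 106 = 120000 / 106 ms
= 1132.1 ms


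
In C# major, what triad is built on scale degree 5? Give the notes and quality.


C# major scale: C# D# E# F# G# A# B#
Diatonic triad on degree 5 stacks scale notes 5, 7, 2: G# B# D#
G#→B# = 4 semitones; G#→D# = 7 semitones → major triad
= G# B# D# (major)


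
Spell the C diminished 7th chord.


Reasoning:
Diminished 7th chord = root + minor 3rd + diminished 5th + diminished 7th
Seventh chords stack in thirds, so the letter names are C-E-G-B
Root: C
Minor 3rd above C: Eb
Diminished 5th above C: Gb
Diminished 7th above C: Bbb
Chord = C Eb Gb Bbb


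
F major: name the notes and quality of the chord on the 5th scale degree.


Working:
F major scale: F G A Bb C D E
Diatonic triad on degree 5 stacks scale notes 5, 7, 2: C E G
C→E = 4 semitones; C→G = 7 semitones → major triad
= C E G (major)


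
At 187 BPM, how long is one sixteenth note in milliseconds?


Reasoning:
One quarter-note beat = 60000 / BPM = 60000 / 187 ms
Sixteenth note = 1/4 × quarter note
Duration = 1/4 × 60000 / 187 = 15000 / 187
= 80.2 ms


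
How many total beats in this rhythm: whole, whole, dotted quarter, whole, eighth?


Solution.
Beat values:
  whole = 4 beats
  whole = 4 beats
  dotted quarter = 1.5 beats
  whole = 4 beats
  eighth = 0.5 beats
Sum = 4 + 4 + 1.5 + 4 + 0.5
= 14 beats


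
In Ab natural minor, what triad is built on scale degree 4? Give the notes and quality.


Reasoning:
Ab natural minor scale: Ab Bb Cb Db Eb Fb Gb
Diatonic triad on degree 4 stacks scale notes 4, 6, 1: Db Fb Ab
Db→Fb = 3 semitones; Db→Ab = 7 semitones → minor triad
= Db Fb Ab (minor)


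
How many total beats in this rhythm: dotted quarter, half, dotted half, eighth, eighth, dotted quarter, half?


Working:
Beat values:
  dotted quarter = 1.5 beats
  half = 2 beats
  dotted half = 3 beats
  eighth = 0.5 beats
  eighth = 0.5 beats
  dotted quarter = 1.5 beats
  half = 2 beats
Sum = 1.5 + 2 + 3 + 0.5 + 0.5 + 1.5 + 2
= 11 beats


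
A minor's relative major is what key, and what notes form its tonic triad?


The relative major shares the key signature and is a minor 3rd above the minor tonic
A minor 3rd above A is C
→ relative major of A minor is C major
Tonic triad of C major = root + major 3rd + perfect 5th = C E G
= C major; triad = C E G


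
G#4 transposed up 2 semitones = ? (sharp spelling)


Step by step:
G#4: chromatic position 8 in octave 4 → absolute = 4×12 + 8 = 56
Transpose up 2: 56 + 2 = 58
58 = 4×12 + 10 → A# in octave 4
Result = A#4


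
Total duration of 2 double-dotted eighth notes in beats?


Base eighth note = 1/2 beats
Dot 1 adds half the previous value: +1/4
Dot 2 adds half the previous value: +1/8
One double-dotted eighth = 1/2 + 1/4 + 1/8 = 7/8
2 of them = 2 × 7/8 = 7/4
= 7/4 beats


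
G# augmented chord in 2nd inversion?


Let's work it out.
Root position: G# B# D##
2nd inversion: move root and 3rd up an octave
Bass note: D##
Notes (bottom to top) = D## G# B#


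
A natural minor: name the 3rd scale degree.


Solution.
Natural minor scale pattern: W-H-W-W-H-W-W (2-1-2-2-1-2-2 semitones)
Starting from A:
  A + 2 semitones → B
  B + 1 semitone → C
  C + 2 semitones → D
  D + 2 semitones → E
  E + 1 semitone → F
  F + 2 semitones → G
  G + 2 semitones → A
Scale: A B C D E F G
Degree 3 = C


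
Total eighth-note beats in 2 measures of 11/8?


Time signature 11/8: the bottom number 8 means the eighth note gets one count
The top number 11 means 11 eighth-note beats per measure
Total = 11 × 2 measures
= 22 eighth-note beats


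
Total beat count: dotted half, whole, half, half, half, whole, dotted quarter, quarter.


Beat values:
  dotted half = 3 beats
  whole = 4 beats
  half = 2 beats
  half = 2 beats
  half = 2 beats
  whole = 4 beats
  dotted quarter = 1.5 beats
  quarter = 1 beat
Sum = 3 + 4 + 2 + 2 + 2 + 4 + 1.5 + 1
= 19.5 beats


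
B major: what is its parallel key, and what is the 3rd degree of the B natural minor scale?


Step by step:
Parallel keys share the same tonic but differ in mode
B major → parallel is B minor
B natural minor scale: B C# D E F# G A
= B minor; 3rd degree = D


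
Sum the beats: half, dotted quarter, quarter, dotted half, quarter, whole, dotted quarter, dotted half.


Reasoning:
Beat values:
  half = 2 beats
  dotted quarter = 1.5 beats
  quarter = 1 beat
  dotted half = 3 beats
  quarter = 1 beat
  whole = 4 beats
  dotted quarter = 1.5 beats
  dotted half = 3 beats
Sum = 2 + 1.5 + 1 + 3 + 1 + 4 + 1.5 + 3
= 17 beats


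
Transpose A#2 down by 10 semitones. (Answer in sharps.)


Let's work it out.
A#2: chromatic position 10 in octave 2 → absolute = 2×12 + 10 = 34
Transpose down 10: 34 - 10 = 24
24 = 2×12 + 0 → C in octave 2
Result = C2


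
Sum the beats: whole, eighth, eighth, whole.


Let's work it out.
Beat values:
  whole = 4 beats
  eighth = 0.5 beats
  eighth = 0.5 beats
  whole = 4 beats
Sum = 4 + 0.5 + 0.5 + 4
= 9 beats


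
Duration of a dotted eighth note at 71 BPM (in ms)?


Solution.
One quarter-note beat = 60000 / BPM = 60000 / 71 ms
Dotted eighth note = 3/4 × quarter note
Duration = 3/4 × 60000 / 71 = 45000 / 71
= 633.8 ms


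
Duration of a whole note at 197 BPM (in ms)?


Reasoning:
One quarter-note beat = 60000 / BPM = 60000 / 197 ms
Whole note = 4 × quarter note
Duration = 4 × 60000 / 197 = 240000 / 197
= 1218.3 ms


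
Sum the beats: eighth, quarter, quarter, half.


Working:
Beat values:
  eighth = 0.5 beats
  quarter = 1 beat
  quarter = 1 beat
  half = 2 beats
Sum = 0.5 + 1 + 1 + 2
= 4.5 beats


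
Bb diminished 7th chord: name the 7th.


Diminished 7th chord = root + minor 3rd + diminished 5th + diminished 7th
Seventh chords stack in thirds, so the letter names are B-D-F-A
Root: Bb
Minor 3rd above Bb: Db
Diminished 5th above Bb: Fb
Diminished 7th above Bb: Abb
The 7th = Abb


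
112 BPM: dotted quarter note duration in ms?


One quarter-note beat = 60000 / BPM = 60000 / 112 ms
Dotted quarter note = 3/2 × quarter note
Duration = 3/2 × 60000 / 112 = 90000 / 112
= 803.6 ms


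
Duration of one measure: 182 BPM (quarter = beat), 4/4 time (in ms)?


Quarter-note beat duration = 60000 / 182 ms
Beats per measure (4/4) = 4
One measure = 4 × 60000 / 182 = 240000 / 182 ms
= 1318.7 ms


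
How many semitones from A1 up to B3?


Absolute semitone position = octave×12 + chromatic position
A1: 1×12 + 9 = 21
B3: 3×12 + 11 = 47
Difference = 47 - 21 = 26
= 26 semitones


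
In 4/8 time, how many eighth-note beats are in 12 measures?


Solution.
Time signature 4/8: the bottom number 8 means the eighth note gets one count
The top number 4 means 4 eighth-note beats per measure
Total = 4 × 12 measures
= 48 eighth-note beats


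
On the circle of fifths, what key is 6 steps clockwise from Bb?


Working:
Each clockwise step on the circle of fifths moves up a perfect 5th
From Bb: Bb → F → C → G → D → A → E
= E


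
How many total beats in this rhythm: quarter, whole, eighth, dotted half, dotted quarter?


Reasoning:
Beat values:
  quarter = 1 beat
  whole = 4 beats
  eighth = 0.5 beats
  dotted half = 3 beats
  dotted quarter = 1.5 beats
Sum = 1 + 4 + 0.5 + 3 + 1.5
= 10 beats


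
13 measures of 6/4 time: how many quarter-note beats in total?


Let's work it out.
Time signature 6/4: the bottom number 4 means the quarter note gets one count
The top number 6 means 6 quarter-note beats per measure
Total = 6 × 13 measures
= 78 quarter-note beats


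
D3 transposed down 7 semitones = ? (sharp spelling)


Working:
D3: chromatic position 2 in octave 3 → absolute = 3×12 + 2 = 38
Transpose down 7: 38 - 7 = 31
31 = 2×12 + 7 → G in octave 2
Result = G2


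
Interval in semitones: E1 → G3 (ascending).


Let's work it out.
Absolute semitone position = octave×12 + chromatic position
E1: 1×12 + 4 = 16
G3: 3×12 + 7 = 43
Difference = 43 - 16 = 27
= 27 semitones


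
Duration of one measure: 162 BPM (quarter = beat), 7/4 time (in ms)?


Quarter-note beat duration = 60000 / 162 ms
Beats per measure (7/4) = 7
One measure = 7 × 60000 / 162 = 420000 / 162 ms
= 2592.6 ms


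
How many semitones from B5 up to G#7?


Absolute semitone position = octave×12 + chromatic position
B5: 5×12 + 11 = 71
G#7: 7×12 + 8 = 92
Difference = 92 - 71 = 21
= 21 semitones


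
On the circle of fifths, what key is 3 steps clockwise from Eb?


Let's work it out.
Each clockwise step on the circle of fifths moves up a perfect 5th
From Eb: Eb → Bb → F → C
= C


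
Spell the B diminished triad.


Reasoning:
Diminished triad = root + minor 3rd (3 semitones) + diminished 5th (6 semitones)
A triad on B stacks thirds, so the chord tones use letter names B-D-F
Root: B
Minor 3rd above B: D
Diminished 5th above B: F
Chord = B D F


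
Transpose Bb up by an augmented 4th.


Solution.
augmented 4th: 4 letter names, 6 semitones
Letter: B + 3 → E
Pitch: Bb + 6 semitones, spelled as an E → E
= E


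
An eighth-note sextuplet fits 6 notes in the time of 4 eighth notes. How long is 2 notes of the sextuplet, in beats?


Sextuplet: 6 notes occupy the space of 4 eighth notes
Space = 4 × 1/2 = 2 beats
Each sextuplet note = 2 / 6 = 1/3 beats
2 notes = 2 × 1/3 = 2/3
= 2/3 beats


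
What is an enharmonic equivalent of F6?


Enharmonic notes sound the same pitch but are spelled with different letter names
F and Gbb name the same pitch class
= Gbb6


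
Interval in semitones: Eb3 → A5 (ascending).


Step by step:
Absolute semitone position = octave×12 + chromatic position
Eb3: 3×12 + 3 = 39
A5: 5×12 + 9 = 69
Difference = 69 - 39 = 30
= 30 semitones


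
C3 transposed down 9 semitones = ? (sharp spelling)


Solution.
C3: chromatic position 0 in octave 3 → absolute = 3×12 + 0 = 36
Transpose down 9: 36 - 9 = 27
27 = 2×12 + 3 → D# in octave 2
Result = D#2


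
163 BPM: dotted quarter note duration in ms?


One quarter-note beat = 60000 / BPM = 60000 / 163 ms
Dotted quarter note = 3/2 × quarter note
Duration = 3/2 × 60000 / 163 = 90000 / 163
= 552.1 ms


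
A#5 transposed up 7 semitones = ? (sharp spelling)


A#5: chromatic position 10 in octave 5 → absolute = 5×12 + 10 = 70
Transpose up 7: 70 + 7 = 77
77 = 6×12 + 5 → F in octave 6
Result = F6


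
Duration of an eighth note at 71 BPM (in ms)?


One quarter-note beat = 60000 / BPM = 60000 / 71 ms
Eighth note = 1/2 × quarter note
Duration = 1/2 × 60000 / 71 = 30000 / 71
= 422.5 ms


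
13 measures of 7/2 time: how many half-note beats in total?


Time signature 7/2: the bottom number 2 means the half note gets one count
The top number 7 means 7 half-note beats per measure
Total = 7 × 13 measures
= 91 half-note beats


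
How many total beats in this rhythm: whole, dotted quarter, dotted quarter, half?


Let's work it out.
Beat values:
  whole = 4 beats
  dotted quarter = 1.5 beats
  dotted quarter = 1.5 beats
  half = 2 beats
Sum = 4 + 1.5 + 1.5 + 2
= 9 beats


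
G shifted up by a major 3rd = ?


Step by step:
major 3rd: 3 letter names, 4 semitones
Letter: G + 2 → B
Pitch: G + 4 semitones, spelled as a B → B
= B


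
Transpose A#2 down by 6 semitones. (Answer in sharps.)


Solution.
A#2: chromatic position 10 in octave 2 → absolute = 2×12 + 10 = 34
Transpose down 6: 34 - 6 = 28
28 = 2×12 + 4 → E in octave 2
Result = E2


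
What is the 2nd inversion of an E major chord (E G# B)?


Working:
Root position: E G# B
2nd inversion: move root and 3rd up an octave
Bass note: B
Notes (bottom to top) = B E G#


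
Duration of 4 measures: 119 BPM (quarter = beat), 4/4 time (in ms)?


Reasoning:
Quarter-note beat duration = 60000 / 119 ms
Beats per measure (4/4) = 4
One measure = 4 × 60000 / 119 = 240000 / 119 ms
4 measures = 4 × 240000 / 119 = 960000 / 119
= 8067.2 ms


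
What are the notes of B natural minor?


Reasoning:
Natural minor scale pattern: W-H-W-W-H-W-W (2-1-2-2-1-2-2 semitones)
Starting from B:
  B + 2 semitones → C#
  C# + 1 semitone → D
  D + 2 semitones → E
  E + 2 semitones → F#
  F# + 1 semitone → G
  G + 2 semitones → A
  A + 2 semitones → B
Scale = B C# D E F# G A
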